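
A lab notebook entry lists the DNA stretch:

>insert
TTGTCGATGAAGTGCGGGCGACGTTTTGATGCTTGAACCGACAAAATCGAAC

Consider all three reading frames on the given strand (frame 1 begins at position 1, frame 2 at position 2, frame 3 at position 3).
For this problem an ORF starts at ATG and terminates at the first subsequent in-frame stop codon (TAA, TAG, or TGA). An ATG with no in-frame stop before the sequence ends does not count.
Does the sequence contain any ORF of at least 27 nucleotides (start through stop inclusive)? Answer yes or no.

yes

Frame 1: TTG TCG ATG AAG TGC GGG CGA CGT TTT GAT GCT TGA ACC GAC AAA ATC GAA — ATG at 7, stop TGA at 34 → 30 nt.
Frame 2: TGT CGA TGA AGT GCG GGC GAC GTT TTG ATG CTT GAA CCG ACA AAA TCG AAC — no ATG→stop ORF.
Frame 3: GTC GAT GAA GTG CGG GCG ACG TTT TGA TGC TTG AAC CGA CAA AAT CGA — no ATG→stop ORF.
Frame 1 has an ORF of 30 nucleotides (positions 7–36) ≥ 27, so yes.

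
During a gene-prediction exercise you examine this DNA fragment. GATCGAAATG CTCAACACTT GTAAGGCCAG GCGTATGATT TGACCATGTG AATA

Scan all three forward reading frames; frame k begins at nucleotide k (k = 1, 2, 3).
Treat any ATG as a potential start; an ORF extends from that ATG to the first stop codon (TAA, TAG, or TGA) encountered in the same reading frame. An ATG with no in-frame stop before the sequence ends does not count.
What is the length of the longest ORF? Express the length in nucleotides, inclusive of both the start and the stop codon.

Frame 1: GAT CGA AAT GCT CAA CAC TTG TAA GGC CAG GCG TAT GAT TTG ACC ATG TGA ATA — ATG at 46, stop TGA at 49 → 6 nt.
Frame 2: ATC GAA ATG CTC AAC ACT TGT AAG GCC AGG CGT ATG ATT TGA CCA TGT GAA — ATG at 8, stop TGA at 41 → 36 nt; ATG at 35, stop TGA at 41 → 9 nt.
Frame 3: TCG AAA TGC TCA ACA CTT GTA AGG CCA GGC GTA TGA TTT GAC CAT GTG AAT — no ATG→stop ORF.
Longest: frame 2, positions 8–43, 36 nt = 12 codons = 11 aa. → 36 nucleotides.

36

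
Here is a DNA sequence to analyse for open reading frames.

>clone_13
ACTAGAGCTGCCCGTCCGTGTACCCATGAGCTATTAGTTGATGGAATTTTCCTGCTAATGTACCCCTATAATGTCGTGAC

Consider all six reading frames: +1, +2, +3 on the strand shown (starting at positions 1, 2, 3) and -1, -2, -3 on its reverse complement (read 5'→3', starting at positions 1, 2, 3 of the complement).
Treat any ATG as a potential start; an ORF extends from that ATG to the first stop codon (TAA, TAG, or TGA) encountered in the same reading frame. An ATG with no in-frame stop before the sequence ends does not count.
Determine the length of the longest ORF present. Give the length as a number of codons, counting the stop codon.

6

Reverse complement (5'→3'): GTCACGACATTATAGGGGTACATTAGCAGGAAAATTCCATCAACTAATAGCTCATGGGTACACGGACGGGCAGCTCTAGT
Frame +1: ACT AGA GCT GCC CGT CCG TGT ACC CAT GAG CTA TTA GTT GAT GGA ATT TTC CTG CTA ATG TAC CCC TAT AAT GTC GTG — no ATG→stop ORF.
Frame +2: CTA GAG CTG CCC GTC CGT GTA CCC ATG AGC TAT TAG TTG ATG GAA TTT TCC TGC TAA TGT ACC CCT ATA ATG TCG TGA — ATG at 26, stop TAG at 35 → 12 nt; ATG at 41, stop TAA at 56 → 18 nt; ATG at 71, stop TGA at 77 → 9 nt.
Frame +3: TAG AGC TGC CCG TCC GTG TAC CCA TGA GCT ATT AGT TGA TGG AAT TTT CCT GCT AAT GTA CCC CTA TAA TGT CGT GAC — no ATG→stop ORF.
Frame -1: GTC ACG ACA TTA TAG GGG TAC ATT AGC AGG AAA ATT CCA TCA ACT AAT AGC TCA TGG GTA CAC GGA CGG GCA GCT CTA — no ATG→stop ORF.
Frame -2: TCA CGA CAT TAT AGG GGT ACA TTA GCA GGA AAA TTC CAT CAA CTA ATA GCT CAT GGG TAC ACG GAC GGG CAG CTC TAG — no ATG→stop ORF.
Frame -3: CAC GAC ATT ATA GGG GTA CAT TAG CAG GAA AAT TCC ATC AAC TAA TAG CTC ATG GGT ACA CGG ACG GGC AGC TCT AGT — no ATG→stop ORF.
Longest: frame +2, positions 41–58, 18 nt = 6 codons = 5 aa. → 6 codons.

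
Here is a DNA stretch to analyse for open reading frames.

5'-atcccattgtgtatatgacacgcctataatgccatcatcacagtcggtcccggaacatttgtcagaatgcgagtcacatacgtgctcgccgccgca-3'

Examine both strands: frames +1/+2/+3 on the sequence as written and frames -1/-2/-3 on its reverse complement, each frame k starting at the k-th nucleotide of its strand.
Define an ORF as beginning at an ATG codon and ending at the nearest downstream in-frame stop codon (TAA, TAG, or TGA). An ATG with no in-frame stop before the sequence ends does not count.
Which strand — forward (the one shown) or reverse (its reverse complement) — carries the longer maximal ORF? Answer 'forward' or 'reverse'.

reverse

Reverse complement (5'→3'): TGCGGCGGCGAGCACGTATGTGACTCGCATTCTGACAAATGTTCCGGGACCGACTGTGATGATGGCATTATAGGCGTGTCATATACACAATGGGAT
Frame +1: ATC CCA TTG TGT ATA TGA CAC GCC TAT AAT GCC ATC ATC ACA GTC GGT CCC GGA ACA TTT GTC AGA ATG CGA GTC ACA TAC GTG CTC GCC GCC GCA — no ATG→stop ORF.
Frame +2: TCC CAT TGT GTA TAT GAC ACG CCT ATA ATG CCA TCA TCA CAG TCG GTC CCG GAA CAT TTG TCA GAA TGC GAG TCA CAT ACG TGC TCG CCG CCG — no ATG→stop ORF.
Frame +3: CCC ATT GTG TAT ATG ACA CGC CTA TAA TGC CAT CAT CAC AGT CGG TCC CGG AAC ATT TGT CAG AAT GCG AGT CAC ATA CGT GCT CGC CGC CGC — ATG at 15, stop TAA at 27 → 15 nt.
Frame -1: TGC GGC GGC GAG CAC GTA TGT GAC TCG CAT TCT GAC AAA TGT TCC GGG ACC GAC TGT GAT GAT GGC ATT ATA GGC GTG TCA TAT ACA CAA TGG GAT — no ATG→stop ORF.
Frame -2: GCG GCG GCG AGC ACG TAT GTG ACT CGC ATT CTG ACA AAT GTT CCG GGA CCG ACT GTG ATG ATG GCA TTA TAG GCG TGT CAT ATA CAC AAT GGG — ATG at 59, stop TAG at 71 → 15 nt; ATG at 62, stop TAG at 71 → 12 nt.
Frame -3: CGG CGG CGA GCA CGT ATG TGA CTC GCA TTC TGA CAA ATG TTC CGG GAC CGA CTG TGA TGA TGG CAT TAT AGG CGT GTC ATA TAC ACA ATG GGA — ATG at 18, stop TGA at 21 → 6 nt; ATG at 39, stop TGA at 57 → 21 nt.
Forward-strand max 15 nt; reverse-strand max 21 nt. The reverse strand has the longer ORF.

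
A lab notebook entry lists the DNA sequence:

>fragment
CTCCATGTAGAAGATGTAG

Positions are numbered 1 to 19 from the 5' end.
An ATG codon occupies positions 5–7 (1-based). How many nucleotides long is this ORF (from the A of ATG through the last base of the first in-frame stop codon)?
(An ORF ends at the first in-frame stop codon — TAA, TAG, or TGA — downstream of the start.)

6

Codons from position 5: ATG (5–7), TAG (8–10).
TAG is the first in-frame stop; ORF spans 5–10, 6 nucleotides.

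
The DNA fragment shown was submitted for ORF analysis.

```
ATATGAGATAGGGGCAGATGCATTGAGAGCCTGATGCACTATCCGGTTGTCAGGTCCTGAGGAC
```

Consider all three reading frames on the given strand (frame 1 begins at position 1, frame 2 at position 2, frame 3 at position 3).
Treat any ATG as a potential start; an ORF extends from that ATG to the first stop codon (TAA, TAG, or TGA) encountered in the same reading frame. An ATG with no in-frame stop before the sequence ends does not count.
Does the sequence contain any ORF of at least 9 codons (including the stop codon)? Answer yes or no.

Frame 1: ATA TGA GAT AGG GGC AGA TGC ATT GAG AGC CTG ATG CAC TAT CCG GTT GTC AGG TCC TGA GGA — ATG at 34, stop TGA at 58 → 27 nt.
Frame 2: TAT GAG ATA GGG GCA GAT GCA TTG AGA GCC TGA TGC ACT ATC CGG TTG TCA GGT CCT GAG GAC — no ATG→stop ORF.
Frame 3: ATG AGA TAG GGG CAG ATG CAT TGA GAG CCT GAT GCA CTA TCC GGT TGT CAG GTC CTG AGG — ATG at 3, stop TAG at 9 → 9 nt; ATG at 18, stop TGA at 24 → 9 nt.
Frame 1 has an ORF of 9 codons (positions 34–60) ≥ 9, so yes.

yes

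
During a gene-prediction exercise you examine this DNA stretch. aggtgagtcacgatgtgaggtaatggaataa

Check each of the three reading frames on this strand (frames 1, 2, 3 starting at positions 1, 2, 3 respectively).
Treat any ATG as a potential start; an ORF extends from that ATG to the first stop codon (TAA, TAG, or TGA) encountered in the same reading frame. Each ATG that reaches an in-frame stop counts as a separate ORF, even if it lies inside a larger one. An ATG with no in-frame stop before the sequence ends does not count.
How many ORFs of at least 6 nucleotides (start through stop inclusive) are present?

2

Frame 1: AGG TGA GTC ACG ATG TGA GGT AAT GGA ATA — ATG at 13, stop TGA at 16 → 6 nt.
Frame 2: GGT GAG TCA CGA TGT GAG GTA ATG GAA TAA — ATG at 23, stop TAA at 29 → 9 nt.
Frame 3: GTG AGT CAC GAT GTG AGG TAA TGG AAT — no ATG→stop ORF.
ORFs ≥ 6 nucleotides: frame 1 13–18 (6 nucleotides), frame 2 23–31 (9 nucleotides). Count = 2.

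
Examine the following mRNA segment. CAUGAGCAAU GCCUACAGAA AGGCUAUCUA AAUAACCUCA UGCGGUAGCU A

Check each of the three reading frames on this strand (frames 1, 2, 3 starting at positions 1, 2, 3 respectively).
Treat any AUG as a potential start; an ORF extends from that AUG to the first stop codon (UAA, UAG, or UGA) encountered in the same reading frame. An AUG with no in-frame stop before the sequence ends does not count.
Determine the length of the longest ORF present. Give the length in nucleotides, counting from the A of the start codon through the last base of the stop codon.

Frame 1: CAU GAG CAA UGC CUA CAG AAA GGC UAU CUA AAU AAC CUC AUG CGG UAG CUA — AUG at 40, stop UAG at 46 → 9 nt.
Frame 2: AUG AGC AAU GCC UAC AGA AAG GCU AUC UAA AUA ACC UCA UGC GGU AGC — AUG at 2, stop UAA at 29 → 30 nt.
Frame 3: UGA GCA AUG CCU ACA GAA AGG CUA UCU AAA UAA CCU CAU GCG GUA GCU — AUG at 9, stop UAA at 33 → 27 nt.
Longest: frame 2, positions 2–31, 30 nt = 10 codons = 9 aa. → 30 nucleotides.

30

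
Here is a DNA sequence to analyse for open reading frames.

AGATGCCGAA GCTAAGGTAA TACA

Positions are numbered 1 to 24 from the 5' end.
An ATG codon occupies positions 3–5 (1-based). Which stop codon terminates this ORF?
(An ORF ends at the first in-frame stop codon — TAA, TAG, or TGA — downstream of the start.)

Codons from position 3: ATG (3–5), CCG (6–8), AAG (9–11), CTA (12–14), AGG (15–17), TAA (18–20).
The first in-frame stop codon is TAA.

TAA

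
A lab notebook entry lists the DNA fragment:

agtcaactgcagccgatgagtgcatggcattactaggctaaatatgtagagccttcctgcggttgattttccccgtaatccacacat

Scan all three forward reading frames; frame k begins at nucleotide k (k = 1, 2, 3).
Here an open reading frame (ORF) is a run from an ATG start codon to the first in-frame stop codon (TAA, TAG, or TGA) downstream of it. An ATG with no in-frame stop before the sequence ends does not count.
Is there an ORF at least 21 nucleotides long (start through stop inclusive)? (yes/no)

Frame 1: AGT CAA CTG CAG CCG ATG AGT GCA TGG CAT TAC TAG GCT AAA TAT GTA GAG CCT TCC TGC GGT TGA TTT TCC CCG TAA TCC ACA CAT — ATG at 16, stop TAG at 34 → 21 nt.
Frame 2: GTC AAC TGC AGC CGA TGA GTG CAT GGC ATT ACT AGG CTA AAT ATG TAG AGC CTT CCT GCG GTT GAT TTT CCC CGT AAT CCA CAC — ATG at 44, stop TAG at 47 → 6 nt.
Frame 3: TCA ACT GCA GCC GAT GAG TGC ATG GCA TTA CTA GGC TAA ATA TGT AGA GCC TTC CTG CGG TTG ATT TTC CCC GTA ATC CAC ACA — ATG at 24, stop TAA at 39 → 18 nt.
Frame 1 has an ORF of 21 nucleotides (positions 16–36) ≥ 21, so yes.

yes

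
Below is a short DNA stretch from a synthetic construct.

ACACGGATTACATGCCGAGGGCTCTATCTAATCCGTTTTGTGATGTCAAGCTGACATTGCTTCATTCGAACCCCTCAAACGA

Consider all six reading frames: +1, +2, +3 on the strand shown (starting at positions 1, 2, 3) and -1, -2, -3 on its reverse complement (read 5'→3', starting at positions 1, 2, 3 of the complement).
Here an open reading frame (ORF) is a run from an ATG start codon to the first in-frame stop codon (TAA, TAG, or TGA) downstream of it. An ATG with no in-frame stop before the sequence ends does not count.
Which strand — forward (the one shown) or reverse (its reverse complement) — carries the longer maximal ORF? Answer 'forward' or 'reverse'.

Reverse complement (5'→3'): TCGTTTGAGGGGTTCGAATGAAGCAATGTCAGCTTGACATCACAAAACGGATTAGATAGAGCCCTCGGCATGTAATCCGTGT
Frame +1: ACA CGG ATT ACA TGC CGA GGG CTC TAT CTA ATC CGT TTT GTG ATG TCA AGC TGA CAT TGC TTC ATT CGA ACC CCT CAA ACG — ATG at 43, stop TGA at 52 → 12 nt.
Frame +2: CAC GGA TTA CAT GCC GAG GGC TCT ATC TAA TCC GTT TTG TGA TGT CAA GCT GAC ATT GCT TCA TTC GAA CCC CTC AAA CGA — no ATG→stop ORF.
Frame +3: ACG GAT TAC ATG CCG AGG GCT CTA TCT AAT CCG TTT TGT GAT GTC AAG CTG ACA TTG CTT CAT TCG AAC CCC TCA AAC — no ATG→stop ORF.
Frame -1: TCG TTT GAG GGG TTC GAA TGA AGC AAT GTC AGC TTG ACA TCA CAA AAC GGA TTA GAT AGA GCC CTC GGC ATG TAA TCC GTG — ATG at 70, stop TAA at 73 → 6 nt.
Frame -2: CGT TTG AGG GGT TCG AAT GAA GCA ATG TCA GCT TGA CAT CAC AAA ACG GAT TAG ATA GAG CCC TCG GCA TGT AAT CCG TGT — ATG at 26, stop TGA at 35 → 12 nt.
Frame -3: GTT TGA GGG GTT CGA ATG AAG CAA TGT CAG CTT GAC ATC ACA AAA CGG ATT AGA TAG AGC CCT CGG CAT GTA ATC CGT — ATG at 18, stop TAG at 57 → 42 nt.
Forward-strand max 12 nt; reverse-strand max 42 nt. The reverse strand has the longer ORF.

reverse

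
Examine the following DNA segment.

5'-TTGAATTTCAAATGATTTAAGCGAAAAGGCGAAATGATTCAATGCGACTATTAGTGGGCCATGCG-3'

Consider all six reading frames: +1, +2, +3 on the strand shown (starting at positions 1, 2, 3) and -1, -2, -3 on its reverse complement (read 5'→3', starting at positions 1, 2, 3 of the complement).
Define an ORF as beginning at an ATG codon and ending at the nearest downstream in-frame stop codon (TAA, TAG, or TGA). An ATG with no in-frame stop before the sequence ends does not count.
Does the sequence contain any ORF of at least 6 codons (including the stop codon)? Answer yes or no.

Reverse complement (5'→3'): CGCATGGCCCACTAATAGTCGCATTGAATCATTTCGCCTTTTCGCTTAAATCATTTGAAATTCAA
Frame +1: TTG AAT TTC AAA TGA TTT AAG CGA AAA GGC GAA ATG ATT CAA TGC GAC TAT TAG TGG GCC ATG — ATG at 34, stop TAG at 52 → 21 nt.
Frame +2: TGA ATT TCA AAT GAT TTA AGC GAA AAG GCG AAA TGA TTC AAT GCG ACT ATT AGT GGG CCA TGC — no ATG→stop ORF.
Frame +3: GAA TTT CAA ATG ATT TAA GCG AAA AGG CGA AAT GAT TCA ATG CGA CTA TTA GTG GGC CAT GCG — ATG at 12, stop TAA at 18 → 9 nt.
Frame -1: CGC ATG GCC CAC TAA TAG TCG CAT TGA ATC ATT TCG CCT TTT CGC TTA AAT CAT TTG AAA TTC — ATG at 4, stop TAA at 13 → 12 nt.
Frame -2: GCA TGG CCC ACT AAT AGT CGC ATT GAA TCA TTT CGC CTT TTC GCT TAA ATC ATT TGA AAT TCA — no ATG→stop ORF.
Frame -3: CAT GGC CCA CTA ATA GTC GCA TTG AAT CAT TTC GCC TTT TCG CTT AAA TCA TTT GAA ATT CAA — no ATG→stop ORF.
Frame +1 has an ORF of 7 codons (positions 34–54) ≥ 6, so yes.

yes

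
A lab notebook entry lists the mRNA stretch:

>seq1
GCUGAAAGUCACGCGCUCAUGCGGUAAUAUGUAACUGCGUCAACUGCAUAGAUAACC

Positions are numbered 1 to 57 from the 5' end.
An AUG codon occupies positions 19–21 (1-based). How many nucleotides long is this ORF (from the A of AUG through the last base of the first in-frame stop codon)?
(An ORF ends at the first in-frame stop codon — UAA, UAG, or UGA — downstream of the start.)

9

Codons from position 19: AUG (19–21), CGG (22–24), UAA (25–27).
UAA is the first in-frame stop; ORF spans 19–27, 9 nucleotides.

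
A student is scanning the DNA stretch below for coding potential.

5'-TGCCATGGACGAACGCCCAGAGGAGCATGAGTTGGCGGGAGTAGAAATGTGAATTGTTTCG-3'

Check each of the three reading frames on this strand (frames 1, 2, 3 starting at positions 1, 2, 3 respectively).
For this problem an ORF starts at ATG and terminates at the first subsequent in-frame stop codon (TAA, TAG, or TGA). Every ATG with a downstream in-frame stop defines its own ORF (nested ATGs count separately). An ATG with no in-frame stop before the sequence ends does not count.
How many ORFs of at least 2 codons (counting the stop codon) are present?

Frame 1: TGC CAT GGA CGA ACG CCC AGA GGA GCA TGA GTT GGC GGG AGT AGA AAT GTG AAT TGT TTC — no ATG→stop ORF.
Frame 2: GCC ATG GAC GAA CGC CCA GAG GAG CAT GAG TTG GCG GGA GTA GAA ATG TGA ATT GTT TCG — ATG at 5, stop TGA at 50 → 48 nt; ATG at 47, stop TGA at 50 → 6 nt.
Frame 3: CCA TGG ACG AAC GCC CAG AGG AGC ATG AGT TGG CGG GAG TAG AAA TGT GAA TTG TTT — ATG at 27, stop TAG at 42 → 18 nt.
ORFs ≥ 2 codons: frame 2 5–52 (16 codons), frame 2 47–52 (2 codons), frame 3 27–44 (6 codons). Count = 3.

3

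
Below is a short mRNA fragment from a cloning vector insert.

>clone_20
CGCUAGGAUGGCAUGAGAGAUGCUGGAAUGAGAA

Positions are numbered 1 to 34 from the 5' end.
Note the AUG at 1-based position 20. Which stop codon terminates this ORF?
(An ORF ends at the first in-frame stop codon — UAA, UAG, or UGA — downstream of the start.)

Codons from position 20: AUG (20–22), CUG (23–25), GAA (26–28), UGA (29–31).
The first in-frame stop codon is UGA.

UGA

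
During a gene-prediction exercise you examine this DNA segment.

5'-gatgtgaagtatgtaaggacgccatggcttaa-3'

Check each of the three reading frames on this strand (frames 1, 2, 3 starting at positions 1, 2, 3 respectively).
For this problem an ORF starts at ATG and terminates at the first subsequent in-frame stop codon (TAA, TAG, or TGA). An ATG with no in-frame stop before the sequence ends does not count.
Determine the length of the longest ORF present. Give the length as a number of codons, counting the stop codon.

Frame 1: GAT GTG AAG TAT GTA AGG ACG CCA TGG CTT — no ATG→stop ORF.
Frame 2: ATG TGA AGT ATG TAA GGA CGC CAT GGC TTA — ATG at 2, stop TGA at 5 → 6 nt; ATG at 11, stop TAA at 14 → 6 nt.
Frame 3: TGT GAA GTA TGT AAG GAC GCC ATG GCT TAA — ATG at 24, stop TAA at 30 → 9 nt.
Longest: frame 3, positions 24–32, 9 nt = 3 codons = 2 aa. → 3 codons.

3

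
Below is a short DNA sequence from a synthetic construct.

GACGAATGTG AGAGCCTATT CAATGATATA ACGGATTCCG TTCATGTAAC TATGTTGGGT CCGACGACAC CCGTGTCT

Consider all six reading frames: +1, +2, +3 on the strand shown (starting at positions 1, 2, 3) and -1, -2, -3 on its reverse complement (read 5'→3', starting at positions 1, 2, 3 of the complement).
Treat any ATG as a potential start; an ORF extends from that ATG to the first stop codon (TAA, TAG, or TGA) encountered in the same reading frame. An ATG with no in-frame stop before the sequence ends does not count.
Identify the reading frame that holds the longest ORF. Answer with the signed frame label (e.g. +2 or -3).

-1

Reverse complement (5'→3'): AGACACGGGTGTCGTCGGACCCAACATAGTTACATGAACGGAATCCGTTATATCATTGAATAGGCTCTCACATTCGTC
Frame +1: GAC GAA TGT GAG AGC CTA TTC AAT GAT ATA ACG GAT TCC GTT CAT GTA ACT ATG TTG GGT CCG ACG ACA CCC GTG TCT — no ATG→stop ORF.
Frame +2: ACG AAT GTG AGA GCC TAT TCA ATG ATA TAA CGG ATT CCG TTC ATG TAA CTA TGT TGG GTC CGA CGA CAC CCG TGT — ATG at 23, stop TAA at 29 → 9 nt; ATG at 44, stop TAA at 47 → 6 nt.
Frame +3: CGA ATG TGA GAG CCT ATT CAA TGA TAT AAC GGA TTC CGT TCA TGT AAC TAT GTT GGG TCC GAC GAC ACC CGT GTC — ATG at 6, stop TGA at 9 → 6 nt.
Frame -1: AGA CAC GGG TGT CGT CGG ACC CAA CAT AGT TAC ATG AAC GGA ATC CGT TAT ATC ATT GAA TAG GCT CTC ACA TTC GTC — ATG at 34, stop TAG at 61 → 30 nt.
Frame -2: GAC ACG GGT GTC GTC GGA CCC AAC ATA GTT ACA TGA ACG GAA TCC GTT ATA TCA TTG AAT AGG CTC TCA CAT TCG — no ATG→stop ORF.
Frame -3: ACA CGG GTG TCG TCG GAC CCA ACA TAG TTA CAT GAA CGG AAT CCG TTA TAT CAT TGA ATA GGC TCT CAC ATT CGT — no ATG→stop ORF.
Longest ORF is 30 nt in frame -1 (positions 34–63).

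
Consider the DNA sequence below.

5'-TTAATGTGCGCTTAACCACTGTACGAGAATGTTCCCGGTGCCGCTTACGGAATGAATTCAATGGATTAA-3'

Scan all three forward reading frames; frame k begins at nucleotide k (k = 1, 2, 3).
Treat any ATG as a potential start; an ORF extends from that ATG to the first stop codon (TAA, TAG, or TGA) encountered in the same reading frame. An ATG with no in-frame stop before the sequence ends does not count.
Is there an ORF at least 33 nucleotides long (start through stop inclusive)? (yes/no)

no

Frame 1: TTA ATG TGC GCT TAA CCA CTG TAC GAG AAT GTT CCC GGT GCC GCT TAC GGA ATG AAT TCA ATG GAT TAA — ATG at 4, stop TAA at 13 → 12 nt; ATG at 52, stop TAA at 67 → 18 nt; ATG at 61, stop TAA at 67 → 9 nt.
Frame 2: TAA TGT GCG CTT AAC CAC TGT ACG AGA ATG TTC CCG GTG CCG CTT ACG GAA TGA ATT CAA TGG ATT — ATG at 29, stop TGA at 53 → 27 nt.
Frame 3: AAT GTG CGC TTA ACC ACT GTA CGA GAA TGT TCC CGG TGC CGC TTA CGG AAT GAA TTC AAT GGA TTA — no ATG→stop ORF.
Largest ORF found is 27 nucleotides < 33, so no.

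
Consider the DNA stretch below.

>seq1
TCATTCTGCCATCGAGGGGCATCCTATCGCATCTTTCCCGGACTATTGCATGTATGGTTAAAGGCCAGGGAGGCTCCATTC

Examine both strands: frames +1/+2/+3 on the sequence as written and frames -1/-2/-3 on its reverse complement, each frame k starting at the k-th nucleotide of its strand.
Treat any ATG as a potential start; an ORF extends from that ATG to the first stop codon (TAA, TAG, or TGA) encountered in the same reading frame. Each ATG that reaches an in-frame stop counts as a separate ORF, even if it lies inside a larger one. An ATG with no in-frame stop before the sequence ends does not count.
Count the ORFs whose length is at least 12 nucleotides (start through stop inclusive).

Reverse complement (5'→3'): GAATGGAGCCTCCCTGGCCTTTAACCATACATGCAATAGTCCGGGAAAGATGCGATAGGATGCCCCTCGATGGCAGAATGA
Frame +1: TCA TTC TGC CAT CGA GGG GCA TCC TAT CGC ATC TTT CCC GGA CTA TTG CAT GTA TGG TTA AAG GCC AGG GAG GCT CCA TTC — no ATG→stop ORF.
Frame +2: CAT TCT GCC ATC GAG GGG CAT CCT ATC GCA TCT TTC CCG GAC TAT TGC ATG TAT GGT TAA AGG CCA GGG AGG CTC CAT — ATG at 50, stop TAA at 59 → 12 nt.
Frame +3: ATT CTG CCA TCG AGG GGC ATC CTA TCG CAT CTT TCC CGG ACT ATT GCA TGT ATG GTT AAA GGC CAG GGA GGC TCC ATT — no ATG→stop ORF.
Frame -1: GAA TGG AGC CTC CCT GGC CTT TAA CCA TAC ATG CAA TAG TCC GGG AAA GAT GCG ATA GGA TGC CCC TCG ATG GCA GAA TGA — ATG at 31, stop TAG at 37 → 9 nt; ATG at 70, stop TGA at 79 → 12 nt.
Frame -2: AAT GGA GCC TCC CTG GCC TTT AAC CAT ACA TGC AAT AGT CCG GGA AAG ATG CGA TAG GAT GCC CCT CGA TGG CAG AAT — ATG at 50, stop TAG at 56 → 9 nt.
Frame -3: ATG GAG CCT CCC TGG CCT TTA ACC ATA CAT GCA ATA GTC CGG GAA AGA TGC GAT AGG ATG CCC CTC GAT GGC AGA ATG — no ATG→stop ORF.
ORFs ≥ 12 nucleotides: frame +2 50–61 (12 nucleotides), frame -1 70–81 (12 nucleotides). Count = 2.

2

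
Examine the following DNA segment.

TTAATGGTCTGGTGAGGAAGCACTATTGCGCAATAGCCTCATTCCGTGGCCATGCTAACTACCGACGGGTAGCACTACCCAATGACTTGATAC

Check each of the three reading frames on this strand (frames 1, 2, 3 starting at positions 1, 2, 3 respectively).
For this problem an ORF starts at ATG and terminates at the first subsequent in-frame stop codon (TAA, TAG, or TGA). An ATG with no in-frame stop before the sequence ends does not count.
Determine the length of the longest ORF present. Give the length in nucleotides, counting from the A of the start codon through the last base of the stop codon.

Frame 1: TTA ATG GTC TGG TGA GGA AGC ACT ATT GCG CAA TAG CCT CAT TCC GTG GCC ATG CTA ACT ACC GAC GGG TAG CAC TAC CCA ATG ACT TGA TAC — ATG at 4, stop TGA at 13 → 12 nt; ATG at 52, stop TAG at 70 → 21 nt; ATG at 82, stop TGA at 88 → 9 nt.
Frame 2: TAA TGG TCT GGT GAG GAA GCA CTA TTG CGC AAT AGC CTC ATT CCG TGG CCA TGC TAA CTA CCG ACG GGT AGC ACT ACC CAA TGA CTT GAT — no ATG→stop ORF.
Frame 3: AAT GGT CTG GTG AGG AAG CAC TAT TGC GCA ATA GCC TCA TTC CGT GGC CAT GCT AAC TAC CGA CGG GTA GCA CTA CCC AAT GAC TTG ATA — no ATG→stop ORF.
Longest: frame 1, positions 52–72, 21 nt = 7 codons = 6 aa. → 21 nucleotides.

21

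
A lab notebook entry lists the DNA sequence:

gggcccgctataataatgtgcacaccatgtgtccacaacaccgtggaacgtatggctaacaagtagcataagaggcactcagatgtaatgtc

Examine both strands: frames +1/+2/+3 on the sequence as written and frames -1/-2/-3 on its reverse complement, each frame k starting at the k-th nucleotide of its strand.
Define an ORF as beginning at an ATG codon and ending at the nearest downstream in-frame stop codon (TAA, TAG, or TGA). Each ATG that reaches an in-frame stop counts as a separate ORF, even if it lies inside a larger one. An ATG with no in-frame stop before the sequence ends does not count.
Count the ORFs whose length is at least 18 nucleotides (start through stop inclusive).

3

Reverse complement (5'→3'): GACATTACATCTGAGTGCCTCTTATGCTACTTGTTAGCCATACGTTCCACGGTGTTGTGGACACATGGTGTGCACATTATTATAGCGGGCCC
Frame +1: GGG CCC GCT ATA ATA ATG TGC ACA CCA TGT GTC CAC AAC ACC GTG GAA CGT ATG GCT AAC AAG TAG CAT AAG AGG CAC TCA GAT GTA ATG — ATG at 16, stop TAG at 64 → 51 nt; ATG at 52, stop TAG at 64 → 15 nt.
Frame +2: GGC CCG CTA TAA TAA TGT GCA CAC CAT GTG TCC ACA ACA CCG TGG AAC GTA TGG CTA ACA AGT AGC ATA AGA GGC ACT CAG ATG TAA TGT — ATG at 83, stop TAA at 86 → 6 nt.
Frame +3: GCC CGC TAT AAT AAT GTG CAC ACC ATG TGT CCA CAA CAC CGT GGA ACG TAT GGC TAA CAA GTA GCA TAA GAG GCA CTC AGA TGT AAT GTC — ATG at 27, stop TAA at 57 → 33 nt.
Frame -1: GAC ATT ACA TCT GAG TGC CTC TTA TGC TAC TTG TTA GCC ATA CGT TCC ACG GTG TTG TGG ACA CAT GGT GTG CAC ATT ATT ATA GCG GGC — no ATG→stop ORF.
Frame -2: ACA TTA CAT CTG AGT GCC TCT TAT GCT ACT TGT TAG CCA TAC GTT CCA CGG TGT TGT GGA CAC ATG GTG TGC ACA TTA TTA TAG CGG GCC — ATG at 65, stop TAG at 83 → 21 nt.
Frame -3: CAT TAC ATC TGA GTG CCT CTT ATG CTA CTT GTT AGC CAT ACG TTC CAC GGT GTT GTG GAC ACA TGG TGT GCA CAT TAT TAT AGC GGG CCC — no ATG→stop ORF.
ORFs ≥ 18 nucleotides: frame +1 16–66 (51 nucleotides), frame +3 27–59 (33 nucleotides), frame -2 65–85 (21 nucleotides). Count = 3.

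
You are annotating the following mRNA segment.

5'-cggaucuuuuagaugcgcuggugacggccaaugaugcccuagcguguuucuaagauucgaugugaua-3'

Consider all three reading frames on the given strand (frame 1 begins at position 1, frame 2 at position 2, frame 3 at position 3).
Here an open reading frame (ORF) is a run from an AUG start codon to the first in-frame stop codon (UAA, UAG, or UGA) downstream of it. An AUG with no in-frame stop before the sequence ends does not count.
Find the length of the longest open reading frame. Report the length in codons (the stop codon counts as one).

Frame 1: CGG AUC UUU UAG AUG CGC UGG UGA CGG CCA AUG AUG CCC UAG CGU GUU UCU AAG AUU CGA UGU GAU — AUG at 13, stop UGA at 22 → 12 nt; AUG at 31, stop UAG at 40 → 12 nt; AUG at 34, stop UAG at 40 → 9 nt.
Frame 2: GGA UCU UUU AGA UGC GCU GGU GAC GGC CAA UGA UGC CCU AGC GUG UUU CUA AGA UUC GAU GUG AUA — no AUG→stop ORF.
Frame 3: GAU CUU UUA GAU GCG CUG GUG ACG GCC AAU GAU GCC CUA GCG UGU UUC UAA GAU UCG AUG UGA — AUG at 60, stop UGA at 63 → 6 nt.
Longest: frame 1, positions 13–24, 12 nt = 4 codons = 3 aa. → 4 codons.

4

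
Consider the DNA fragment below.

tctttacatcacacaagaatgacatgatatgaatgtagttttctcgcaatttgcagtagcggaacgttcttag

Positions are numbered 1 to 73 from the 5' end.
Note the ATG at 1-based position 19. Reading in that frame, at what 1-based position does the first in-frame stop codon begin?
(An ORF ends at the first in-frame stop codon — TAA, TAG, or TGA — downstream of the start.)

Codons from position 19: ATG (19–21), ACA (22–24), TGA (25–27).
TGA is a stop codon; it begins at position 25.

25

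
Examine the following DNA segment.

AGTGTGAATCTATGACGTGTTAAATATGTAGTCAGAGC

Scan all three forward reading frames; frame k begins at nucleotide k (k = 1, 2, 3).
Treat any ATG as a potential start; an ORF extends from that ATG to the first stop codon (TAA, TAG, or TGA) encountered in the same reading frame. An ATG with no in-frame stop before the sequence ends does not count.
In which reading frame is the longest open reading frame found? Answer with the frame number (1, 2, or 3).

Frame 1: AGT GTG AAT CTA TGA CGT GTT AAA TAT GTA GTC AGA — no ATG→stop ORF.
Frame 2: GTG TGA ATC TAT GAC GTG TTA AAT ATG TAG TCA GAG — ATG at 26, stop TAG at 29 → 6 nt.
Frame 3: TGT GAA TCT ATG ACG TGT TAA ATA TGT AGT CAG AGC — ATG at 12, stop TAA at 21 → 12 nt.
Longest ORF is 12 nt in frame 3 (positions 12–23).

3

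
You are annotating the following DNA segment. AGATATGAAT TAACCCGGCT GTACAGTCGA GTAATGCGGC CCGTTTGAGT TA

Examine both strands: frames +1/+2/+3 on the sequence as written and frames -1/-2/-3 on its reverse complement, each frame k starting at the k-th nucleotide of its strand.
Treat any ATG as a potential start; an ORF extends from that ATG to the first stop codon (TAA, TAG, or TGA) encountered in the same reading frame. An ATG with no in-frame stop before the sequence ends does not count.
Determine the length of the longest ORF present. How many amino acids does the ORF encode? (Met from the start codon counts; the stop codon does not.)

Reverse complement (5'→3'): TAACTCAAACGGGCCGCATTACTCGACTGTACAGCCGGGTTAATTCATATCT
Frame +1: AGA TAT GAA TTA ACC CGG CTG TAC AGT CGA GTA ATG CGG CCC GTT TGA GTT — ATG at 34, stop TGA at 46 → 15 nt.
Frame +2: GAT ATG AAT TAA CCC GGC TGT ACA GTC GAG TAA TGC GGC CCG TTT GAG TTA — ATG at 5, stop TAA at 11 → 9 nt.
Frame +3: ATA TGA ATT AAC CCG GCT GTA CAG TCG AGT AAT GCG GCC CGT TTG AGT — no ATG→stop ORF.
Frame -1: TAA CTC AAA CGG GCC GCA TTA CTC GAC TGT ACA GCC GGG TTA ATT CAT ATC — no ATG→stop ORF.
Frame -2: AAC TCA AAC GGG CCG CAT TAC TCG ACT GTA CAG CCG GGT TAA TTC ATA TCT — no ATG→stop ORF.
Frame -3: ACT CAA ACG GGC CGC ATT ACT CGA CTG TAC AGC CGG GTT AAT TCA TAT — no ATG→stop ORF.
Longest: frame +1, positions 34–48, 15 nt = 5 codons = 4 aa. → 4 amino acids.

4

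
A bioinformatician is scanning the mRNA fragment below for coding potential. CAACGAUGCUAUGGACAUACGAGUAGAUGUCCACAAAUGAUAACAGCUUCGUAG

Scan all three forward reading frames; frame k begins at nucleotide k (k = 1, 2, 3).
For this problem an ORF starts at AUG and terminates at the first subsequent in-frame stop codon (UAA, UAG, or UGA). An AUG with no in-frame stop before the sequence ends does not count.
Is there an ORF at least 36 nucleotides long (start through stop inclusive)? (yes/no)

no

Frame 1: CAA CGA UGC UAU GGA CAU ACG AGU AGA UGU CCA CAA AUG AUA ACA GCU UCG UAG — AUG at 37, stop UAG at 52 → 18 nt.
Frame 2: AAC GAU GCU AUG GAC AUA CGA GUA GAU GUC CAC AAA UGA UAA CAG CUU CGU — AUG at 11, stop UGA at 38 → 30 nt.
Frame 3: ACG AUG CUA UGG ACA UAC GAG UAG AUG UCC ACA AAU GAU AAC AGC UUC GUA — AUG at 6, stop UAG at 24 → 21 nt.
Largest ORF found is 30 nucleotides < 36, so no.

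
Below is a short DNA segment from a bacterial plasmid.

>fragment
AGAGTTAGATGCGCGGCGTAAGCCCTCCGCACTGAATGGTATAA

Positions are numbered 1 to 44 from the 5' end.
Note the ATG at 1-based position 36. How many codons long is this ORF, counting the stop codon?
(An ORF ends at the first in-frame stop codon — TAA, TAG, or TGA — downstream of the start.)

3

Codons from position 36: ATG (36–38), GTA (39–41), TAA (42–44).
TAA is the first in-frame stop; that's 3 codons including the stop.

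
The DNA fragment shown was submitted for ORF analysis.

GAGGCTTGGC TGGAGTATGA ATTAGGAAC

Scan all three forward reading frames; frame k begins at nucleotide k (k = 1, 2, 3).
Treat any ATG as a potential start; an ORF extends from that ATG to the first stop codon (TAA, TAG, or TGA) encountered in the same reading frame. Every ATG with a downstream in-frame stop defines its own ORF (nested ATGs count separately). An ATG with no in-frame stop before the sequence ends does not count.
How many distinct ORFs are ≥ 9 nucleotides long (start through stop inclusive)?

Frame 1: GAG GCT TGG CTG GAG TAT GAA TTA GGA — no ATG→stop ORF.
Frame 2: AGG CTT GGC TGG AGT ATG AAT TAG GAA — ATG at 17, stop TAG at 23 → 9 nt.
Frame 3: GGC TTG GCT GGA GTA TGA ATT AGG AAC — no ATG→stop ORF.
ORFs ≥ 9 nucleotides: frame 2 17–25 (9 nucleotides). Count = 1.

1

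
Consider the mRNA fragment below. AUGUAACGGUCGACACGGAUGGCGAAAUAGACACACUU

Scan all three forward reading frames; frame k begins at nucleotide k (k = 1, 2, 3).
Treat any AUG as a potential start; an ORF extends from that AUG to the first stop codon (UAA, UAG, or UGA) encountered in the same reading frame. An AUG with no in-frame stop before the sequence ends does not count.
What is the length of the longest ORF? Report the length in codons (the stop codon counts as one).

4

Frame 1: AUG UAA CGG UCG ACA CGG AUG GCG AAA UAG ACA CAC — AUG at 1, stop UAA at 4 → 6 nt; AUG at 19, stop UAG at 28 → 12 nt.
Frame 2: UGU AAC GGU CGA CAC GGA UGG CGA AAU AGA CAC ACU — no AUG→stop ORF.
Frame 3: GUA ACG GUC GAC ACG GAU GGC GAA AUA GAC ACA CUU — no AUG→stop ORF.
Longest: frame 1, positions 19–30, 12 nt = 4 codons = 3 aa. → 4 codons.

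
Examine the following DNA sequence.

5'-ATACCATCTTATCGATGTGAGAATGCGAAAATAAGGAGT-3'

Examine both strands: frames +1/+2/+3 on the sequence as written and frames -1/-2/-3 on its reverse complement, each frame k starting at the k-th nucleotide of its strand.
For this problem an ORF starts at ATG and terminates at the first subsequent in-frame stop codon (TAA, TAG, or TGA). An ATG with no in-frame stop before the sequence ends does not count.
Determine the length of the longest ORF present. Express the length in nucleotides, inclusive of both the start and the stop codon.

Reverse complement (5'→3'): ACTCCTTATTTTCGCATTCTCACATCGATAAGATGGTAT
Frame +1: ATA CCA TCT TAT CGA TGT GAG AAT GCG AAA ATA AGG AGT — no ATG→stop ORF.
Frame +2: TAC CAT CTT ATC GAT GTG AGA ATG CGA AAA TAA GGA — ATG at 23, stop TAA at 32 → 12 nt.
Frame +3: ACC ATC TTA TCG ATG TGA GAA TGC GAA AAT AAG GAG — ATG at 15, stop TGA at 18 → 6 nt.
Frame -1: ACT CCT TAT TTT CGC ATT CTC ACA TCG ATA AGA TGG TAT — no ATG→stop ORF.
Frame -2: CTC CTT ATT TTC GCA TTC TCA CAT CGA TAA GAT GGT — no ATG→stop ORF.
Frame -3: TCC TTA TTT TCG CAT TCT CAC ATC GAT AAG ATG GTA — no ATG→stop ORF.
Longest: frame +2, positions 23–34, 12 nt = 4 codons = 3 aa. → 12 nucleotides.

12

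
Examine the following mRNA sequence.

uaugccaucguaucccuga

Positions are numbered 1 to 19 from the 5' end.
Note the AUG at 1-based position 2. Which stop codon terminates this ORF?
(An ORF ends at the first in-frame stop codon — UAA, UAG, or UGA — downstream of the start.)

Codons from position 2: AUG (2–4), CCA (5–7), UCG (8–10), UAU (11–13), CCC (14–16), UGA (17–19).
The first in-frame stop codon is UGA.

UGA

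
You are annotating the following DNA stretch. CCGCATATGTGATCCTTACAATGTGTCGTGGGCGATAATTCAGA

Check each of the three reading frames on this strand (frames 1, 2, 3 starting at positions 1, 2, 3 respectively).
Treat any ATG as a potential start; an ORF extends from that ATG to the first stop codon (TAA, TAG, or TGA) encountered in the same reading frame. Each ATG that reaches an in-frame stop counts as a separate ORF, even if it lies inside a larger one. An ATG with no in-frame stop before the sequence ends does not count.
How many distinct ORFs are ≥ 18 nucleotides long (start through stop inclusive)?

Frame 1: CCG CAT ATG TGA TCC TTA CAA TGT GTC GTG GGC GAT AAT TCA — ATG at 7, stop TGA at 10 → 6 nt.
Frame 2: CGC ATA TGT GAT CCT TAC AAT GTG TCG TGG GCG ATA ATT CAG — no ATG→stop ORF.
Frame 3: GCA TAT GTG ATC CTT ACA ATG TGT CGT GGG CGA TAA TTC AGA — ATG at 21, stop TAA at 36 → 18 nt.
ORFs ≥ 18 nucleotides: frame 3 21–38 (18 nucleotides). Count = 1.

1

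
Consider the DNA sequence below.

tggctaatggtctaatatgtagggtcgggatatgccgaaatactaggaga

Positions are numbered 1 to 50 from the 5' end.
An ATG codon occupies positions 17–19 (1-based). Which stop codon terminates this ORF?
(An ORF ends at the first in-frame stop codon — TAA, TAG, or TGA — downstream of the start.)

TAG

Codons from position 17: ATG (17–19), TAG (20–22).
The first in-frame stop codon is TAG.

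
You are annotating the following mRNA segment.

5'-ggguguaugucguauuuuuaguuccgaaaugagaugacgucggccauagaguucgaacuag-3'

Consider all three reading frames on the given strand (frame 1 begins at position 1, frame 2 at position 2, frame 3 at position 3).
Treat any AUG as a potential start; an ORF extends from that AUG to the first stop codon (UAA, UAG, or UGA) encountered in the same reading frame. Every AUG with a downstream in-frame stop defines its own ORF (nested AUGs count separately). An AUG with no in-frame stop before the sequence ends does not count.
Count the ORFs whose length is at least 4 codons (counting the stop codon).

1

Frame 1: GGG UGU AUG UCG UAU UUU UAG UUC CGA AAU GAG AUG ACG UCG GCC AUA GAG UUC GAA CUA — AUG at 7, stop UAG at 19 → 15 nt.
Frame 2: GGU GUA UGU CGU AUU UUU AGU UCC GAA AUG AGA UGA CGU CGG CCA UAG AGU UCG AAC UAG — AUG at 29, stop UGA at 35 → 9 nt.
Frame 3: GUG UAU GUC GUA UUU UUA GUU CCG AAA UGA GAU GAC GUC GGC CAU AGA GUU CGA ACU — no AUG→stop ORF.
ORFs ≥ 4 codons: frame 1 7–21 (5 codons). Count = 1.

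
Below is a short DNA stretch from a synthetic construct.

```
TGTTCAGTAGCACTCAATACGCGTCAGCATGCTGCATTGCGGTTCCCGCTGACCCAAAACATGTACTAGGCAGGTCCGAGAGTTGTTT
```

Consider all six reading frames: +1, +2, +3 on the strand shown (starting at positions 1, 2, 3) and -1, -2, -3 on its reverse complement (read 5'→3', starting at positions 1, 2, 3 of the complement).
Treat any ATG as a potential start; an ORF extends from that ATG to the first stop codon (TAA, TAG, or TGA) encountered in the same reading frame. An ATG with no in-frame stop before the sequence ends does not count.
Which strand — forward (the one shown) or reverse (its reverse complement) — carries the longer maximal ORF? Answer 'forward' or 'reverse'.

Reverse complement (5'→3'): AAACAACTCTCGGACCTGCCTAGTACATGTTTTGGGTCAGCGGGAACCGCAATGCAGCATGCTGACGCGTATTGAGTGCTACTGAACA
Frame +1: TGT TCA GTA GCA CTC AAT ACG CGT CAG CAT GCT GCA TTG CGG TTC CCG CTG ACC CAA AAC ATG TAC TAG GCA GGT CCG AGA GTT GTT — ATG at 61, stop TAG at 67 → 9 nt.
Frame +2: GTT CAG TAG CAC TCA ATA CGC GTC AGC ATG CTG CAT TGC GGT TCC CGC TGA CCC AAA ACA TGT ACT AGG CAG GTC CGA GAG TTG TTT — ATG at 29, stop TGA at 50 → 24 nt.
Frame +3: TTC AGT AGC ACT CAA TAC GCG TCA GCA TGC TGC ATT GCG GTT CCC GCT GAC CCA AAA CAT GTA CTA GGC AGG TCC GAG AGT TGT — no ATG→stop ORF.
Frame -1: AAA CAA CTC TCG GAC CTG CCT AGT ACA TGT TTT GGG TCA GCG GGA ACC GCA ATG CAG CAT GCT GAC GCG TAT TGA GTG CTA CTG AAC — ATG at 52, stop TGA at 73 → 24 nt.
Frame -2: AAC AAC TCT CGG ACC TGC CTA GTA CAT GTT TTG GGT CAG CGG GAA CCG CAA TGC AGC ATG CTG ACG CGT ATT GAG TGC TAC TGA ACA — ATG at 59, stop TGA at 83 → 27 nt.
Frame -3: ACA ACT CTC GGA CCT GCC TAG TAC ATG TTT TGG GTC AGC GGG AAC CGC AAT GCA GCA TGC TGA CGC GTA TTG AGT GCT ACT GAA — ATG at 27, stop TGA at 63 → 39 nt.
Forward-strand max 24 nt; reverse-strand max 39 nt. The reverse strand has the longer ORF.

reverse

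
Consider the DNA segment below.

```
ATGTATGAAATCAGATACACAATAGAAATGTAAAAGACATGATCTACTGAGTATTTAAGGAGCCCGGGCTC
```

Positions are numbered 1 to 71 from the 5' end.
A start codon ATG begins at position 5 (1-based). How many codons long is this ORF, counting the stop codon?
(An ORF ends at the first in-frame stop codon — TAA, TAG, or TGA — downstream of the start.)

Codons from position 5: ATG (5–7), AAA (8–10), TCA (11–13), GAT (14–16), ACA (17–19), CAA (20–22), TAG (23–25).
TAG is the first in-frame stop; that's 7 codons including the stop.

7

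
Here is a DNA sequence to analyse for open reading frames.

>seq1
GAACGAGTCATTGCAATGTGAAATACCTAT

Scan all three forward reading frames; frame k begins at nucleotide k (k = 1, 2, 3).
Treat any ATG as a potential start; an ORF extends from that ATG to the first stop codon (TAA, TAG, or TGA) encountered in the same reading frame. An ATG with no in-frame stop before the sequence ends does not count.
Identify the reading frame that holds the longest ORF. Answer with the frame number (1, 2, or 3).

1

Frame 1: GAA CGA GTC ATT GCA ATG TGA AAT ACC TAT — ATG at 16, stop TGA at 19 → 6 nt.
Frame 2: AAC GAG TCA TTG CAA TGT GAA ATA CCT — no ATG→stop ORF.
Frame 3: ACG AGT CAT TGC AAT GTG AAA TAC CTA — no ATG→stop ORF.
Longest ORF is 6 nt in frame 1 (positions 16–21).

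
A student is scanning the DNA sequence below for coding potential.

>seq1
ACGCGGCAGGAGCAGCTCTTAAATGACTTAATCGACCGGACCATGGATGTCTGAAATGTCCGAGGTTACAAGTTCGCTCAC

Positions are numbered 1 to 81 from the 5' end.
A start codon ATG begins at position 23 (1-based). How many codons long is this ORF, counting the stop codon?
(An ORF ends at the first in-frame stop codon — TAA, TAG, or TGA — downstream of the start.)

Codons from position 23: ATG (23–25), ACT (26–28), TAA (29–31).
TAA is the first in-frame stop; that's 3 codons including the stop.

3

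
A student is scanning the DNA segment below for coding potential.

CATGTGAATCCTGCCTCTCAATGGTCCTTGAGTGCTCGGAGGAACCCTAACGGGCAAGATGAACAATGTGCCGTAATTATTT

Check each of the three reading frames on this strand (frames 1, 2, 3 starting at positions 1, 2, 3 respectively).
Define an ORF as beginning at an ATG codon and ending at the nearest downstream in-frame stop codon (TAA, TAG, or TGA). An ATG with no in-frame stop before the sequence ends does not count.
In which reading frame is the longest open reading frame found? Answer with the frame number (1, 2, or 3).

Frame 1: CAT GTG AAT CCT GCC TCT CAA TGG TCC TTG AGT GCT CGG AGG AAC CCT AAC GGG CAA GAT GAA CAA TGT GCC GTA ATT ATT — no ATG→stop ORF.
Frame 2: ATG TGA ATC CTG CCT CTC AAT GGT CCT TGA GTG CTC GGA GGA ACC CTA ACG GGC AAG ATG AAC AAT GTG CCG TAA TTA TTT — ATG at 2, stop TGA at 5 → 6 nt; ATG at 59, stop TAA at 74 → 18 nt.
Frame 3: TGT GAA TCC TGC CTC TCA ATG GTC CTT GAG TGC TCG GAG GAA CCC TAA CGG GCA AGA TGA ACA ATG TGC CGT AAT TAT — ATG at 21, stop TAA at 48 → 30 nt.
Longest ORF is 30 nt in frame 3 (positions 21–50).

3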